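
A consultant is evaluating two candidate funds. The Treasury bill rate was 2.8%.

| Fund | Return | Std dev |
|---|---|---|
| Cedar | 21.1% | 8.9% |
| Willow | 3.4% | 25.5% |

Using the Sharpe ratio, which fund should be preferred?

Cedar: Sharpe ratio = (21.1% − 2.8%) / 8.9% = 2.056
Willow: Sharpe ratio = (3.4% − 2.8%) / 25.5% = 0.024
Highest: Cedar (2.056).

Cedar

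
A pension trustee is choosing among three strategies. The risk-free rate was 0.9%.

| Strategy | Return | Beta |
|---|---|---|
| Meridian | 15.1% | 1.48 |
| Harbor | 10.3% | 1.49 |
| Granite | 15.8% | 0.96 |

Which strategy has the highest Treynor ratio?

Meridian: Treynor = (15.1% − 0.9%) / 1.48 = 9.595
Harbor: Treynor = (10.3% − 0.9%) / 1.49 = 6.309
Granite: Treynor = (15.8% − 0.9%) / 0.96 = 15.521
Highest: Granite (15.521).

Granite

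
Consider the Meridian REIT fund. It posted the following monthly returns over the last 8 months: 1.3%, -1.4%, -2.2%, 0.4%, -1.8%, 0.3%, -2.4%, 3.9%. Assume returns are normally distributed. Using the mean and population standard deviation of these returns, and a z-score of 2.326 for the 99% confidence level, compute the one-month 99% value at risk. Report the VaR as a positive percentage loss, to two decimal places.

r̄ = (1.3 − 1.4 − 2.2 + 0.4 − 1.8 + 0.3 − 2.4 + 3.9) / 8 = -0.2375%
Population σ = √[Σ(r − r̄)² / 8] = √[32.4988 / 8] = √4.0624 = 2.0155%
VaR = −(r̄ − z·σ) = −(-0.2375 − 2.326 × 2.0155) = −(-4.9256) = 4.9256%

4.93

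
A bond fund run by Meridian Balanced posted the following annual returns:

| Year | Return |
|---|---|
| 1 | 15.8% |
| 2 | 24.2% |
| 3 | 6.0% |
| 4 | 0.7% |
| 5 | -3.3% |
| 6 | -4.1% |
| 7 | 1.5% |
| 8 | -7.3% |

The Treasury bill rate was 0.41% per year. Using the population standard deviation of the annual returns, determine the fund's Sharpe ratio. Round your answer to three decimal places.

0.374

r̄ = (15.8 + 24.2 + 6 + 0.7 − 3.3 − 4.1 + 1.5 − 7.3) / 8 = 4.1875%
Σ(r − r̄)² = (15.8 − 4.1875)² + (24.2 − 4.1875)² + … = 814.7288
σ = √[814.7288 / 8] = 10.0916%
Sharpe = (r̄ − rf) / σ = (4.1875 − 0.41) / 10.0916 = 3.7775 / 10.0916 = 0.3743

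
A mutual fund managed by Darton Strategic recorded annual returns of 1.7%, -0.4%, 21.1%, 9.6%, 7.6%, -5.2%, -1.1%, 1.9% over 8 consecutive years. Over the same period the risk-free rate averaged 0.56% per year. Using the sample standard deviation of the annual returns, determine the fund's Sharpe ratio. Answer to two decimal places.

0.47

μ = (1.7 − 0.4 + 21.1 + 9.6 + 7.6 − 5.2 − 1.1 + 1.9) / 8 = 35.20 / 8 = 4.4000%
Σ(r − μ)² = (1.7 − 4.4000)² + (-0.4 − 4.4000)² + … = 475.1600
sample σ = √(475.1600 / 7) = √67.8800 = 8.2389%
Sharpe = (μ − rf) / σ = (4.4000 − 0.56) / 8.2389 = 3.8400 / 8.2389 = 0.4661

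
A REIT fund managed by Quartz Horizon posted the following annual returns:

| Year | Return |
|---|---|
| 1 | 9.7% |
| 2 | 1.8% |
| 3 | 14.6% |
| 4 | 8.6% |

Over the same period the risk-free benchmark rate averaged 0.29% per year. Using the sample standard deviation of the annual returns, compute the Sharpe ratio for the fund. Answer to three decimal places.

r̄ = (9.7 + 1.8 + 14.6 + 8.6) / 4 = 8.6750%
Sample std dev = √[83.4275 / 3] = 5.2734%
Sharpe = (r̄ − rf) / σ = (8.6750 − 0.29) / 5.2734 = 8.3850 / 5.2734 = 1.5901

1.590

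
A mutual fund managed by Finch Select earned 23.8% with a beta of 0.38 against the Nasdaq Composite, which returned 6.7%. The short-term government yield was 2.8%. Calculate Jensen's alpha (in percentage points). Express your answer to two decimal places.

CAPM expected return = Rf + β(Rm − Rf) = 2.8% + 0.38 × (6.7% − 2.8%) = 2.8 + 0.38 × 3.90 = 4.2820%
Jensen's α = Rp − E[R] = 23.8% − 4.2820% = 19.5180

19.52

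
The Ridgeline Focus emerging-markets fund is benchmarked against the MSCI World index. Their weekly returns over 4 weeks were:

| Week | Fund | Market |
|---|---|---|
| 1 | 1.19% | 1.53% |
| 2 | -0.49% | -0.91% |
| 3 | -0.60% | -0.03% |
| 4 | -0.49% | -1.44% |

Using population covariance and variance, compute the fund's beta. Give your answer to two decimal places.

r̄p = -0.0975%,  r̄m = -0.2125%
Cov = Σ(rp − r̄p)(rm − r̄m) / 4 = 0.7268
Var(rm) = Σ(rm − r̄m)² / 4 = 1.2657
β = Cov / Var = 0.7268 / 1.2657 = 0.5742

0.57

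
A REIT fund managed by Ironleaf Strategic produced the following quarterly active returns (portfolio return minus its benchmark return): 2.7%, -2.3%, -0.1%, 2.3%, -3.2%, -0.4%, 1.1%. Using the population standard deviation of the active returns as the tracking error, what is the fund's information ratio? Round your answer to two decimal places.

r̄ = (2.7 − 2.3 − 0.1 + 2.3 − 3.2 − 0.4 + 1.1) / 7 = 0.0143%
Population std dev = √[29.4886 / 7] = 2.0525%
IR = r̄ / tracking error = 0.0143 / 2.0525 = 0.0070

0.01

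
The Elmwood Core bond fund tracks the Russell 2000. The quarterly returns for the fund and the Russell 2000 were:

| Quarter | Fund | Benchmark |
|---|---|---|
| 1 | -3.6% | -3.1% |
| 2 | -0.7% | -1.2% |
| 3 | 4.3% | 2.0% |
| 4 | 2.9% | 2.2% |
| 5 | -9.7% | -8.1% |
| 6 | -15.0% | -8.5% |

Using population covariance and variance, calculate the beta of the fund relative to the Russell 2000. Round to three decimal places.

1.549

r̄p = -3.6333%,  r̄m = -2.7833%
Cov = Σ(rp − r̄p)(rm − r̄m) / 6 = 28.7289
Var(rm) = Σ(rm − r̄m)² / 6 = 18.5447
β = Cov / Var = 28.7289 / 18.5447 = 1.5492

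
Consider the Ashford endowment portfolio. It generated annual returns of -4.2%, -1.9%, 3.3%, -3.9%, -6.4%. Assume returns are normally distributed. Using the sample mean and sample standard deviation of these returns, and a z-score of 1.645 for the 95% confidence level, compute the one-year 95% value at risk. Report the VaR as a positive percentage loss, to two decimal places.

μ = (-4.2 − 1.9 + 3.3 − 3.9 − 6.4) / 5 = -13.10 / 5 = -2.6200%
Sample σ = √[Σ(r − μ)² / 4] = √[53.9880 / 4] = √13.4970 = 3.6738%
VaR = −(μ − z·σ) = −(-2.6200 − 1.645 × 3.6738) = −(-8.6634) = 8.6634%

8.66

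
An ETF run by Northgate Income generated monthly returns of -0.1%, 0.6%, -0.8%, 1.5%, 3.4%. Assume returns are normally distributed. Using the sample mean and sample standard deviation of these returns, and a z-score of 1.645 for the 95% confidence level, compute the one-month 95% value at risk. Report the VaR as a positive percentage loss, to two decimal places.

1.76

r̄ = (-0.1 + 0.6 − 0.8 + 1.5 + 3.4) / 5 = 0.9200%
Σ(r − r̄)² = (-0.1 − 0.9200)² + (0.6 − 0.9200)² + … = 10.5880
sample σ = √(10.5880 / 4) = √2.6470 = 1.6270%
VaR = −(r̄ − z·σ) = −(0.9200 − 1.645 × 1.6270) = −(-1.7564) = 1.7564%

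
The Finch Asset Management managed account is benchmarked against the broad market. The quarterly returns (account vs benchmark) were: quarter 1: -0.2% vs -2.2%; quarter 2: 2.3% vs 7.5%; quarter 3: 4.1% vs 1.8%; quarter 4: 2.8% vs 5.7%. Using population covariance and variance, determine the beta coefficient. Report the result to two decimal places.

0.22

r̄p = 2.2500%,  r̄m = 3.2000%
Cov = Σ(rp − r̄p)(rm − r̄m) / 4 = 3.0575
Var(rm) = Σ(rm − r̄m)² / 4 = 13.9650
β = Cov / Var = 3.0575 / 13.9650 = 0.2189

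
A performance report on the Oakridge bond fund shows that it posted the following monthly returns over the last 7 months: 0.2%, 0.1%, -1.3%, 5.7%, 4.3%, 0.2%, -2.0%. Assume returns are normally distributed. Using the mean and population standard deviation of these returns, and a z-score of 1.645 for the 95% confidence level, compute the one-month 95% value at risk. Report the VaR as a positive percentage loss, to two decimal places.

μ = (0.2 + 0.1 − 1.3 + 5.7 + 4.3 + 0.2 − 2) / 7 = 7.20 / 7 = 1.0286%
Σ(r − μ)² = 49.3543; population σ = √(49.3543/7) = 2.6553%
VaR = −(μ − z·σ) = −(1.0286 − 1.645 × 2.6553) = −(-3.3394) = 3.3394%

3.34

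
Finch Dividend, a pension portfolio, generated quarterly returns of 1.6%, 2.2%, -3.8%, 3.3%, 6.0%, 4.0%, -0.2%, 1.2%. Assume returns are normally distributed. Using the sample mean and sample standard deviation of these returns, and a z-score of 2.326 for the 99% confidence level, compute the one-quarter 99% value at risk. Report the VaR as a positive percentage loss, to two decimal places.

μ = (1.6 + 2.2 − 3.8 + 3.3 + 6 + 4 − 0.2 + 1.2) / 8 = 1.7875%
Σ(r − μ)² = (1.6 − 1.7875)² + (2.2 − 1.7875)² + (-3.8 − 1.7875)² + … = 60.6488
σ = √[60.6488 / 7] = 2.9435%
VaR = −(μ − z·σ) = −(1.7875 − 2.326 × 2.9435) = −(-5.0591) = 5.0591%

5.06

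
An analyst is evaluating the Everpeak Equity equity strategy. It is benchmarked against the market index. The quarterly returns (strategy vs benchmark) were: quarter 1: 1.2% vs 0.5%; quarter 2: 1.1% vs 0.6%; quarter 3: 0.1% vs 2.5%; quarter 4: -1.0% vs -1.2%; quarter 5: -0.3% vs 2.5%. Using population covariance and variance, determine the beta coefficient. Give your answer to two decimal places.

0.09

r̄p = 0.2200%,  r̄m = 0.9800%
Cov = Σ(rp − r̄p)(rm − r̄m) / 5 = 0.1764
Var(rm) = Σ(rm − r̄m)² / 5 = 1.9496
β = Cov / Var = 0.1764 / 1.9496 = 0.0905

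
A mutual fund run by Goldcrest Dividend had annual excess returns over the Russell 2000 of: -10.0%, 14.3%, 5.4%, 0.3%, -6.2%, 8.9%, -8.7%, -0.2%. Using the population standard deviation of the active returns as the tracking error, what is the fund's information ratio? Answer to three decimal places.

Mean return r̄ = 3.80 / 8 = 0.4750%
Population σ = √[Σ(r − r̄)² / 8] = √[525.3150 / 8] = √65.6644 = 8.1034%
IR = r̄ / tracking error = 0.4750 / 8.1034 = 0.0586

0.059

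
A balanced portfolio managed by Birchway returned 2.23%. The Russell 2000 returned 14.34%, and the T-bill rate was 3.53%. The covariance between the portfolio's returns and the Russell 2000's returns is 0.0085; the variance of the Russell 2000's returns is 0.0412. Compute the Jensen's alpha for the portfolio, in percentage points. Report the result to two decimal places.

β = Cov / Var = 0.0085 / 0.0412 = 0.2063
E[R] = Rf + β(Rm − Rf) = 3.53% + 0.2063 × (14.34% − 3.53%) = 5.7601%
α = Rp − E[R] = 2.23% − 5.7601% = -3.5301

-3.53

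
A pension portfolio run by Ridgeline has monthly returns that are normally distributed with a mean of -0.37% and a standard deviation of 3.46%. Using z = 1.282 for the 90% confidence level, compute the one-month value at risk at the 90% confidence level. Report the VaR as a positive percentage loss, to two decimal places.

4.81

VaR (as % loss) = −(μ − z·σ) = −(-0.37% − 1.282 × 3.46%) = −(-4.80572%) = 4.80572%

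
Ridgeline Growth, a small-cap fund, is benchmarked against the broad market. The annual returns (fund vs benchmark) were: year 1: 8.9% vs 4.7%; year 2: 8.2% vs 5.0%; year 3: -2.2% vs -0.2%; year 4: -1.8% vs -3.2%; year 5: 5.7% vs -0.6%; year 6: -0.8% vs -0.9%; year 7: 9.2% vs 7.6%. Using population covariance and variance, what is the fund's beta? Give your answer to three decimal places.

1.146

r̄p = 3.8857%,  r̄m = 1.7714%
Cov = Σ(rp − r̄p)(rm − r̄m) / 7 = 15.4382
Var(rm) = Σ(rm − r̄m)² / 7 = 13.4763
β = Cov / Var = 15.4382 / 13.4763 = 1.1456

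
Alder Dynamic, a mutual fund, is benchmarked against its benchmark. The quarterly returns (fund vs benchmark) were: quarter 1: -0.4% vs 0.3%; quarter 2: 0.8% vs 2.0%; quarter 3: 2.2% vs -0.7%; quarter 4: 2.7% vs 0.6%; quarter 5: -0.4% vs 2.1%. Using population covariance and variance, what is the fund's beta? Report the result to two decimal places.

r̄p = 0.9800%,  r̄m = 0.8600%
Cov = Σ(rp − r̄p)(rm − r̄m) / 5 = -0.6988
Var(rm) = Σ(rm − r̄m)² / 5 = 1.1304
β = Cov / Var = -0.6988 / 1.1304 = -0.6182

-0.62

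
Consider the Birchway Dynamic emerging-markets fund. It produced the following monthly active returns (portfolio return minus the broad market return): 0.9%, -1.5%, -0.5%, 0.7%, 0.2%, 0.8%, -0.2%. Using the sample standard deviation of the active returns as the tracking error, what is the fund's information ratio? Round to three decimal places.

Mean return r̄ = 0.40 / 7 = 0.0571%
Σ(r − r̄)² = (0.9 − 0.0571)² + (-1.5 − 0.0571)² + … = 4.4971
σ = √[4.4971 / 6] = 0.8657%
IR = r̄ / tracking error = 0.0571 / 0.8657 = 0.0660

0.066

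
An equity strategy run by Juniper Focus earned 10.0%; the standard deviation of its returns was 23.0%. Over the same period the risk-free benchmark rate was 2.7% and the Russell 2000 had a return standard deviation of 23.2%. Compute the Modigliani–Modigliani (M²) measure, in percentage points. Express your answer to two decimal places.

Sharpe = (Rp − Rf) / σp = (10.0% − 2.7%) / 23.0% = 0.3174
M² = Rf + Sharpe × σm = 2.7% + 0.3174 × 23.2% = 10.0637%

10.06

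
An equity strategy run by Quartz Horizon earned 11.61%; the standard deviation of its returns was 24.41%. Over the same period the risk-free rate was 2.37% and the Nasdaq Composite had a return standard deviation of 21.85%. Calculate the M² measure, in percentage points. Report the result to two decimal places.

Sharpe = (Rp − Rf) / σp = (11.61% − 2.37%) / 24.41% = 0.3785
M² = Rf + Sharpe × σm = 2.37% + 0.3785 × 21.85% = 10.6402%

10.64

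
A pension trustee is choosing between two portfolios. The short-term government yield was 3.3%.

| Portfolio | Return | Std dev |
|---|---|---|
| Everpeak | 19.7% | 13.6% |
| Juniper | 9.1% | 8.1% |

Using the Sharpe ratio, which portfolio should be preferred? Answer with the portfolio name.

Everpeak

Everpeak: Sharpe ratio = (19.7% − 3.3%) / 13.6% = 1.206
Juniper: Sharpe ratio = (9.1% − 3.3%) / 8.1% = 0.716
Highest: Everpeak (1.206).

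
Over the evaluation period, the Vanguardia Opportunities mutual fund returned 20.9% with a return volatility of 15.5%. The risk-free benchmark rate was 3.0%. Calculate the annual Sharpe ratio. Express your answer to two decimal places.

Sharpe = (Rp − Rf) / σp = (20.9% − 3.0%) / 15.5% = 17.90% / 15.5% = 1.1548

1.15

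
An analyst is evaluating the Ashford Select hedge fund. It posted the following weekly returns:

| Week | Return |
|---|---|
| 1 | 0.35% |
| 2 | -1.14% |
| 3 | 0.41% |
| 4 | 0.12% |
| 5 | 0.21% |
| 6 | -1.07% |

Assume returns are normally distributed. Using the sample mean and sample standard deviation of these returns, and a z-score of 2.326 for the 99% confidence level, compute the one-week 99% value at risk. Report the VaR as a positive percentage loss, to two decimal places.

1.86

μ = (0.35 − 1.14 + 0.41 + 0.12 + 0.21 − 1.07) / 6 = -0.1867%
Sample std dev = √[2.5845 / 5] = 0.7190%
VaR = −(μ − z·σ) = −(-0.1867 − 2.326 × 0.7190) = −(-1.8591) = 1.8591%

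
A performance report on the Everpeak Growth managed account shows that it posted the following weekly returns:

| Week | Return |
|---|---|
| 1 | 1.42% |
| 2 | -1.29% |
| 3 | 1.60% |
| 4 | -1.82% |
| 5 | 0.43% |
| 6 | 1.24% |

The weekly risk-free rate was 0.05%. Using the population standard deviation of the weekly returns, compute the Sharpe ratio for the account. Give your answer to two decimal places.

μ = (1.42 − 1.29 + 1.6 − 1.82 + 0.43 + 1.24) / 6 = 0.2633%
Σ(r − μ)² = 10.8593; population σ = √(10.8593/6) = 1.3453%
Sharpe = (μ − rf) / σ = (0.2633 − 0.05) / 1.3453 = 0.2133 / 1.3453 = 0.1586

0.16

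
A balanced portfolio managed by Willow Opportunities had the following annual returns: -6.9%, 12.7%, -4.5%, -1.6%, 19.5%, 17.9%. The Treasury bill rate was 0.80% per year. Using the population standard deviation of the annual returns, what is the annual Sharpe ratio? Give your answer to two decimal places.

0.50

r̄ = (-6.9 + 12.7 − 4.5 − 1.6 + 19.5 + 17.9) / 6 = 6.1833%
Population std dev = √[702.9683 / 6] = 10.8241%
Sharpe = (r̄ − rf) / σ = (6.1833 − 0.8) / 10.8241 = 5.3833 / 10.8241 = 0.4973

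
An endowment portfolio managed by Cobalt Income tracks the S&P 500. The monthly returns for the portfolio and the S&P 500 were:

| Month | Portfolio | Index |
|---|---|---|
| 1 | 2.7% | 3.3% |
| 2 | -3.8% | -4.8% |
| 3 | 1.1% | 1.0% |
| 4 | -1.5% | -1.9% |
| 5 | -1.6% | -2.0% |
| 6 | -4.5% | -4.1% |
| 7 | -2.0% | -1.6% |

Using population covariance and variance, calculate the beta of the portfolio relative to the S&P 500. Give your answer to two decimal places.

r̄p = -1.3714%,  r̄m = -1.4429%
Cov = Σ(rp − r̄p)(rm − r̄m) / 7 = 6.0141
Var(rm) = Σ(rm − r̄m)² / 7 = 6.7624
β = Cov / Var = 6.0141 / 6.7624 = 0.8893

0.89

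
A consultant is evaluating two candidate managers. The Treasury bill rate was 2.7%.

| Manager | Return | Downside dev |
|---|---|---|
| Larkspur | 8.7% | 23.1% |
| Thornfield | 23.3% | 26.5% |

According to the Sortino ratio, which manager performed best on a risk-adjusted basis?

Thornfield

Larkspur: Sortino ratio = (8.7% − 2.7%) / 23.1% = 0.260
Thornfield: Sortino ratio = (23.3% − 2.7%) / 26.5% = 0.777
Highest: Thornfield (0.777).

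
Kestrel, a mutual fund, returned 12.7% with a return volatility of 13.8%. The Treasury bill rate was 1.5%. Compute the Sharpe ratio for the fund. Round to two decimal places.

0.81

Sharpe = (Rp − Rf) / σp = (12.7% − 1.5%) / 13.8% = 11.20% / 13.8% = 0.8116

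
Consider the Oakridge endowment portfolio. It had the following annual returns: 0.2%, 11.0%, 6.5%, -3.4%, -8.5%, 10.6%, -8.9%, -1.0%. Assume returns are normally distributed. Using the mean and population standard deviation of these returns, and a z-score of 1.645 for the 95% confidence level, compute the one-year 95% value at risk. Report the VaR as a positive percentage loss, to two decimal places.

Mean return r̄ = 6.50 / 8 = 0.8125%
Σ(r − r̄)² = (0.2 − 0.8125)² + (11 − 0.8125)² + … = 434.3888
population σ = √(434.3888 / 8) = √54.2986 = 7.3688%
VaR = −(r̄ − z·σ) = −(0.8125 − 1.645 × 7.3688) = −(-11.3092) = 11.3092%

11.31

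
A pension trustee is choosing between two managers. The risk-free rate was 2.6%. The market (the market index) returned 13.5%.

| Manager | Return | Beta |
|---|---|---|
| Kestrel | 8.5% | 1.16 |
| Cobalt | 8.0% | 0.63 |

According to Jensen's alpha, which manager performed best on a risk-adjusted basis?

Kestrel: α = 8.5% − [2.6% + 1.16 × (13.5% − 2.6%)] = -6.744
Cobalt: α = 8.0% − [2.6% + 0.63 × (13.5% − 2.6%)] = -1.467
Highest: Cobalt (-1.467).

Cobalt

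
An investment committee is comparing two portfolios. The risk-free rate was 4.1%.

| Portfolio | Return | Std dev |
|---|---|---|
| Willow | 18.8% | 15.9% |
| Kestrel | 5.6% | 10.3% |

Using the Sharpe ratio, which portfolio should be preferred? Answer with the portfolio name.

Willow: Sharpe ratio = (18.8% − 4.1%) / 15.9% = 0.925
Kestrel: Sharpe ratio = (5.6% − 4.1%) / 10.3% = 0.146
Highest: Willow (0.925).

Willow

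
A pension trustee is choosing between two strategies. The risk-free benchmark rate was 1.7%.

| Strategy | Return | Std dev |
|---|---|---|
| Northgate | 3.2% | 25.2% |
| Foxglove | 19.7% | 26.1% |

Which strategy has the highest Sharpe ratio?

Foxglove

Northgate: Sharpe ratio = (3.2% − 1.7%) / 25.2% = 0.060
Foxglove: Sharpe ratio = (19.7% − 1.7%) / 26.1% = 0.690
Highest: Foxglove (0.690).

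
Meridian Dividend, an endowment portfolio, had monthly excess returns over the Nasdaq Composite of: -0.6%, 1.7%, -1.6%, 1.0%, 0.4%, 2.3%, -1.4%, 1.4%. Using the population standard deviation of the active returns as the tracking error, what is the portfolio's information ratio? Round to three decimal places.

0.293

r̄ = (-0.6 + 1.7 − 1.6 + 1 + 0.4 + 2.3 − 1.4 + 1.4) / 8 = 3.20 / 8 = 0.4000%
Population std dev = √[14.9000 / 8] = 1.3647%
IR = r̄ / tracking error = 0.4000 / 1.3647 = 0.2931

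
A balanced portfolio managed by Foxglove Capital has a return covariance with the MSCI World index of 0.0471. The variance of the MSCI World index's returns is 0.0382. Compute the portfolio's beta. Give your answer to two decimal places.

1.23

β = Cov(Rp, Rm) / Var(Rm) = 0.0471 / 0.0382 = 1.2330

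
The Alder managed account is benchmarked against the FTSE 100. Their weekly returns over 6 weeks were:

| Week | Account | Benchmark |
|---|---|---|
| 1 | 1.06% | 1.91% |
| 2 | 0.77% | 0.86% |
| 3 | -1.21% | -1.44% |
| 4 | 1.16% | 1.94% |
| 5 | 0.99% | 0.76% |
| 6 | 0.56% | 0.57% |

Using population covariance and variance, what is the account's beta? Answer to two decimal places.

0.68

r̄p = 0.5550%,  r̄m = 0.7667%
Cov = Σ(rp − r̄p)(rm − r̄m) / 6 = 0.8664
Var(rm) = Σ(rm − r̄m)² / 6 = 1.2668
β = Cov / Var = 0.8664 / 1.2668 = 0.6839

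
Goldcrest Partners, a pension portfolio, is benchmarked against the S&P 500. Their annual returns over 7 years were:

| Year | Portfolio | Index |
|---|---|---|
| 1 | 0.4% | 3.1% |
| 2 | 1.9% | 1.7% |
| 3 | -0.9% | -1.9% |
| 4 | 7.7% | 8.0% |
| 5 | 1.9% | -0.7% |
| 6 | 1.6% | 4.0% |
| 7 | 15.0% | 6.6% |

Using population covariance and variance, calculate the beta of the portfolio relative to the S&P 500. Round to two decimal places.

r̄p = 3.9429%,  r̄m = 2.9714%
Cov = Σ(rp − r̄p)(rm − r̄m) / 7 = 12.8341
Var(rm) = Σ(rm − r̄m)² / 7 = 11.1935
β = Cov / Var = 12.8341 / 11.1935 = 1.1466

1.15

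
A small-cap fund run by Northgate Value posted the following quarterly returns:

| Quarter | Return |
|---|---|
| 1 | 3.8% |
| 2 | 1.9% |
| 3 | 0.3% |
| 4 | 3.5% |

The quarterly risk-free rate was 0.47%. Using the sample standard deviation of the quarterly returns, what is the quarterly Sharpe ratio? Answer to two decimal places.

1.18

Mean return r̄ = 9.50 / 4 = 2.3750%
Σ(r − r̄)² = 7.8275; sample σ = √(7.8275/3) = 1.6153%
Sharpe = (r̄ − rf) / σ = (2.3750 − 0.47) / 1.6153 = 1.9050 / 1.6153 = 1.1793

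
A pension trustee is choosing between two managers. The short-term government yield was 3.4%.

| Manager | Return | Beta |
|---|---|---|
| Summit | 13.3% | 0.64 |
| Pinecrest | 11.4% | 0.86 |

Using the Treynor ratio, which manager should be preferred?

Summit: Treynor = (13.3% − 3.4%) / 0.64 = 15.469
Pinecrest: Treynor = (11.4% − 3.4%) / 0.86 = 9.302
Highest: Summit (15.469).

Summit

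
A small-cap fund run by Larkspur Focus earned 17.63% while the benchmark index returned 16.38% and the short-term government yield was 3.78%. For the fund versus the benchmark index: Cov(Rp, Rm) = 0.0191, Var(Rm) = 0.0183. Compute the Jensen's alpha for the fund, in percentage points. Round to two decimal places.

β = Cov / Var = 0.0191 / 0.0183 = 1.0437
E[R] = Rf + β(Rm − Rf) = 3.78% + 1.0437 × (16.38% − 3.78%) = 16.9306%
α = Rp − E[R] = 17.63% − 16.9306% = 0.6994

0.70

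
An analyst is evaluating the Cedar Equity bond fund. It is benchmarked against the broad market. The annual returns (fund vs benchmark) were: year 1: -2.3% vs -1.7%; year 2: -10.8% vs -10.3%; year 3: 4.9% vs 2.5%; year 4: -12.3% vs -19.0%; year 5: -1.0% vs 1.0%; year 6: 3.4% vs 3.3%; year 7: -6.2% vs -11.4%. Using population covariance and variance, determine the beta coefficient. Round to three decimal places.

0.729

r̄p = -3.4714%,  r̄m = -5.0857%
Cov = Σ(rp − r̄p)(rm − r̄m) / 7 = 45.4882
Var(rm) = Σ(rm − r̄m)² / 7 = 62.4327
β = Cov / Var = 45.4882 / 62.4327 = 0.7286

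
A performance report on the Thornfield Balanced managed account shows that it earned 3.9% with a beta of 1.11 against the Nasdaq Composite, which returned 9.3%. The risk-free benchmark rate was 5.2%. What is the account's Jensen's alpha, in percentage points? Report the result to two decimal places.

-5.85

CAPM expected return = Rf + β(Rm − Rf) = 5.2% + 1.11 × (9.3% − 5.2%) = 5.2 + 1.11 × 4.10 = 9.7510%
Jensen's α = Rp − E[R] = 3.9% − 9.7510% = -5.8510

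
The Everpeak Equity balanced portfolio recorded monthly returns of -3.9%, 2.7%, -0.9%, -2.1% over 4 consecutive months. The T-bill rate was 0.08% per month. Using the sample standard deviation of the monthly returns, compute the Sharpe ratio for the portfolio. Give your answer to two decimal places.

-0.41

Mean return μ = -4.20 / 4 = -1.0500%
Σ(r − μ)² = 23.3100; sample σ = √(23.3100/3) = 2.7875%
Sharpe = (μ − rf) / σ = (-1.0500 − 0.08) / 2.7875 = -1.1300 / 2.7875 = -0.4054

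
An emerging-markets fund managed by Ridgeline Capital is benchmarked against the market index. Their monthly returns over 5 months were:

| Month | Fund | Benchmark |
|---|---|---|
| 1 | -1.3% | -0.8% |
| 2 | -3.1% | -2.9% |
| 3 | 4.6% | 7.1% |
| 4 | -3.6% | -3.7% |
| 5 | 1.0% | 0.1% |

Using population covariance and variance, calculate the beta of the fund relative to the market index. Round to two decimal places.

0.77

r̄p = -0.4800%,  r̄m = -0.0400%
Cov = Σ(rp − r̄p)(rm − r̄m) / 5 = 11.2028
Var(rm) = Σ(rm − r̄m)² / 5 = 14.6304
β = Cov / Var = 11.2028 / 14.6304 = 0.7657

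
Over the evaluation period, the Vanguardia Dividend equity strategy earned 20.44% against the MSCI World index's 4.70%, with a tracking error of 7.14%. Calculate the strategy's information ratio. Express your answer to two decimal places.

IR = (Rp − Rb) / TE = (20.44% − 4.70%) / 7.14% = 15.74% / 7.14% = 2.2045

2.20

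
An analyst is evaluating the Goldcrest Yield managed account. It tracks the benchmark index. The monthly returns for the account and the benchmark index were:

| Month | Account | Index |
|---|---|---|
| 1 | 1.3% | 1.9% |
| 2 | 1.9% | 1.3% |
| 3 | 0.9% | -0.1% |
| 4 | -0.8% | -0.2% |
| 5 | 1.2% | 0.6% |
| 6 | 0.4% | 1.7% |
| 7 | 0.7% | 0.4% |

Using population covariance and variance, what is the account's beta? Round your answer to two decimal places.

r̄p = 0.8000%,  r̄m = 0.8000%
Cov = Σ(rp − r̄p)(rm − r̄m) / 7 = 0.3157
Var(rm) = Σ(rm − r̄m)² / 7 = 0.6114
β = Cov / Var = 0.3157 / 0.6114 = 0.5164

0.52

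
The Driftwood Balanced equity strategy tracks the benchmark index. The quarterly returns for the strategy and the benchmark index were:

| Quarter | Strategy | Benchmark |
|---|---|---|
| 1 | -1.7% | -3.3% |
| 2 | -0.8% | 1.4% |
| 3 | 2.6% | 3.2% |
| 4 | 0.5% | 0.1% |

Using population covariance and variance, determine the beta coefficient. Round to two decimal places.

0.56

r̄p = 0.1500%,  r̄m = 0.3500%
Cov = Σ(rp − r̄p)(rm − r̄m) / 4 = 3.1625
Var(rm) = Σ(rm − r̄m)² / 4 = 5.6525
β = Cov / Var = 3.1625 / 5.6525 = 0.5595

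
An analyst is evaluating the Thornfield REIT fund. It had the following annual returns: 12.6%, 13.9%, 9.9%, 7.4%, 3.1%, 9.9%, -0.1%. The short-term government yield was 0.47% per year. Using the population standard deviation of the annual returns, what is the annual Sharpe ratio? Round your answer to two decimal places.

1.63

Mean return μ = 56.70 / 7 = 8.1000%
Population std dev = √[153.1000 / 7] = 4.6767%
Sharpe = (μ − rf) / σ = (8.1000 − 0.47) / 4.6767 = 7.6300 / 4.6767 = 1.6315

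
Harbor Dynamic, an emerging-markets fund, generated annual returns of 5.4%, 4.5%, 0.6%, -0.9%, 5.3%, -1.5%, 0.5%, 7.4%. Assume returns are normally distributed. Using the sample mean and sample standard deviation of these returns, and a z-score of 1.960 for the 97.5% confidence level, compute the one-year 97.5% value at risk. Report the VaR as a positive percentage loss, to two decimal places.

3.93

Mean return r̄ = 21.30 / 8 = 2.6625%
Sample σ = √[Σ(r − r̄)² / 7] = √[79.2188 / 7] = √11.3170 = 3.3641%
VaR = −(r̄ − z·σ) = −(2.6625 − 1.960 × 3.3641) = −(-3.9311) = 3.9311%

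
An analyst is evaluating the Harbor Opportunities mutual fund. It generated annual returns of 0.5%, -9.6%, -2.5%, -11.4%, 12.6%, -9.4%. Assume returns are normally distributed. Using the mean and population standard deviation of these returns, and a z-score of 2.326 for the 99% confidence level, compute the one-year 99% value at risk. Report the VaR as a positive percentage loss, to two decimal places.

22.54

Mean return μ = -19.80 / 6 = -3.3000%
Σ(r − μ)² = (0.5 − (-3.3000))² + (-9.6 − (-3.3000))² + … = 410.4000
σ = √[410.4000 / 6] = 8.2704%
VaR = −(μ − z·σ) = −(-3.3000 − 2.326 × 8.2704) = −(-22.5370) = 22.5370%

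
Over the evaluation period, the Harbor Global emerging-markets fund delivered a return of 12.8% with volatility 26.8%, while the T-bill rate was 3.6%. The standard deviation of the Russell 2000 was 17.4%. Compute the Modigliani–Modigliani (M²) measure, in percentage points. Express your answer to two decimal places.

9.57

Sharpe = (Rp − Rf) / σp = (12.8% − 3.6%) / 26.8% = 0.3433
M² = Rf + Sharpe × σm = 3.6% + 0.3433 × 17.4% = 9.5734%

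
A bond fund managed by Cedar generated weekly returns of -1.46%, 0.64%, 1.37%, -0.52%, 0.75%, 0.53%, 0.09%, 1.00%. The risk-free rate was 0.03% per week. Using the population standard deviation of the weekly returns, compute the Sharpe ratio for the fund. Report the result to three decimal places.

0.317

Mean return μ = 2.400 / 8 = 0.3000%
Population σ = √[Σ(r − μ)² / 8] = √[5.8200 / 8] = √0.7275 = 0.8529%
Sharpe = (μ − rf) / σ = (0.3000 − 0.03) / 0.8529 = 0.2700 / 0.8529 = 0.3166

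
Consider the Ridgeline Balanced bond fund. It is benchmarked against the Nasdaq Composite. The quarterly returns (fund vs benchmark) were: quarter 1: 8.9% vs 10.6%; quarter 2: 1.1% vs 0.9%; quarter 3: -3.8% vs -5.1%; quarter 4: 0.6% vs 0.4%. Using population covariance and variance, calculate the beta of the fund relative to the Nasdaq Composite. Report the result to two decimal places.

0.81

r̄p = 1.7000%,  r̄m = 1.7000%
Cov = Σ(rp − r̄p)(rm − r̄m) / 4 = 25.8475
Var(rm) = Σ(rm − r̄m)² / 4 = 31.9450
β = Cov / Var = 25.8475 / 31.9450 = 0.8091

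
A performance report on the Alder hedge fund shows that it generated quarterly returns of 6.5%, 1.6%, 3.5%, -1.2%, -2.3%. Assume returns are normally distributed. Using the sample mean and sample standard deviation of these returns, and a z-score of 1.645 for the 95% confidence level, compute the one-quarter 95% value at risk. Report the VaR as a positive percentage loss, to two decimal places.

4.23

Mean return r̄ = 8.10 / 5 = 1.6200%
Σ(r − r̄)² = (6.5 − 1.6200)² + (1.6 − 1.6200)² + (3.5 − 1.6200)² + … = 50.6680
σ = √[50.6680 / 4] = 3.5591%
VaR = −(r̄ − z·σ) = −(1.6200 − 1.645 × 3.5591) = −(-4.2347) = 4.2347%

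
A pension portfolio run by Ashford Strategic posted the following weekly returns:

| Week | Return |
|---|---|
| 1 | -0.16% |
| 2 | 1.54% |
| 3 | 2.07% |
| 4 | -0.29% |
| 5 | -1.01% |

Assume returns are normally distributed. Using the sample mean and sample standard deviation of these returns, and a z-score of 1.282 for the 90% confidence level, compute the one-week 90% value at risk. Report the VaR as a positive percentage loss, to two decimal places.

μ = (-0.16 + 1.54 + 2.07 − 0.29 − 1.01) / 5 = 0.4300%
Σ(r − μ)² = 6.8618; sample σ = √(6.8618/4) = 1.3098%
VaR = −(μ − z·σ) = −(0.4300 − 1.282 × 1.3098) = −(-1.2492) = 1.2492%

1.25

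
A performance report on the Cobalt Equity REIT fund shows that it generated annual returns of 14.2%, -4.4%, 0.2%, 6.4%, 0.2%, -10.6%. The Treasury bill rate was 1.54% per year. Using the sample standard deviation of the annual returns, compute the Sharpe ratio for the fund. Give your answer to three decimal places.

Mean return μ = 6.00 / 6 = 1.0000%
Σ(r − μ)² = (14.2 − 1.0000)² + (-4.4 − 1.0000)² + … = 368.4000
σ = √[368.4000 / 5] = 8.5837%
Sharpe = (μ − rf) / σ = (1.0000 − 1.54) / 8.5837 = -0.5400 / 8.5837 = -0.0629

-0.063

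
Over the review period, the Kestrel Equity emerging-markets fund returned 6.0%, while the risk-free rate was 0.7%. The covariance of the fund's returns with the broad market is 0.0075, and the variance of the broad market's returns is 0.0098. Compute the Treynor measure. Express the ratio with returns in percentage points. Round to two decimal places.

6.93

β = Cov / Var = 0.0075 / 0.0098 = 0.7653
Treynor = (Rp − Rf) / β = (6.0% − 0.7%) / 0.7653 = 5.30 / 0.7653 = 6.9254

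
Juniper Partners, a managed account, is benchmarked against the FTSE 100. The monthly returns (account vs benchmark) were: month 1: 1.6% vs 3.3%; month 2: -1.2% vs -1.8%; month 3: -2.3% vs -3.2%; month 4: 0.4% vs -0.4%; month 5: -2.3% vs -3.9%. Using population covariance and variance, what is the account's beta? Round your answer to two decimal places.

r̄p = -0.7600%,  r̄m = -1.2000%
Cov = Σ(rp − r̄p)(rm − r̄m) / 5 = 3.8100
Var(rm) = Σ(rm − r̄m)² / 5 = 6.5080
β = Cov / Var = 3.8100 / 6.5080 = 0.5854

0.59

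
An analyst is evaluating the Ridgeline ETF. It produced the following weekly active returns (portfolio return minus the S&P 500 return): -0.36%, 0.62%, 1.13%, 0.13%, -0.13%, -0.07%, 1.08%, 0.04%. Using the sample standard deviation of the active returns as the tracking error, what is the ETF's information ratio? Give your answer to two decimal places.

μ = (-0.36 + 0.62 + 1.13 + 0.13 − 0.13 − 0.07 + 1.08 + 0.04) / 8 = 0.3050%
Σ(r − μ)² = 2.2534; sample σ = √(2.2534/7) = 0.5674%
IR = μ / tracking error = 0.3050 / 0.5674 = 0.5375

0.54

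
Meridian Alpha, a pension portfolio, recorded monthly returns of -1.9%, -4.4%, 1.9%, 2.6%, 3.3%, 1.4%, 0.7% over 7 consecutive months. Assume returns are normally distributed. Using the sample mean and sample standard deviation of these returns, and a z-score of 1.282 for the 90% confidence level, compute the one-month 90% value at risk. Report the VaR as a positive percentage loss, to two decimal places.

μ = (-1.9 − 4.4 + 1.9 + 2.6 + 3.3 + 1.4 + 0.7) / 7 = 3.60 / 7 = 0.5143%
Σ(r − μ)² = (-1.9 − 0.5143)² + (-4.4 − 0.5143)² + (1.9 − 0.5143)² + … = 44.8286
sample σ = √(44.8286 / 6) = √7.4714 = 2.7334%
VaR = −(μ − z·σ) = −(0.5143 − 1.282 × 2.7334) = −(-2.9899) = 2.9899%

2.99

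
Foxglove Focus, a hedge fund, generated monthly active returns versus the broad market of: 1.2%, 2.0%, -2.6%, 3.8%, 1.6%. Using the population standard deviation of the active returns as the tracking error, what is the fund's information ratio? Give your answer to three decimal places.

r̄ = (1.2 + 2 − 2.6 + 3.8 + 1.6) / 5 = 6.00 / 5 = 1.2000%
Σ(r − r̄)² = 22.0000; population σ = √(22.0000/5) = 2.0976%
IR = r̄ / tracking error = 1.2000 / 2.0976 = 0.5721

0.572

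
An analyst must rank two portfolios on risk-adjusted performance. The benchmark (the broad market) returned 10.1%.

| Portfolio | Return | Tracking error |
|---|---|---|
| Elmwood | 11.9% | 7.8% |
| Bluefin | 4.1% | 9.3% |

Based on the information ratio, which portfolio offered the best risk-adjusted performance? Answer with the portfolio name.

Elmwood

Elmwood: IR = (11.9% − 10.1%) / 7.8% = 0.231
Bluefin: IR = (4.1% − 10.1%) / 9.3% = -0.645
Highest: Elmwood (0.231).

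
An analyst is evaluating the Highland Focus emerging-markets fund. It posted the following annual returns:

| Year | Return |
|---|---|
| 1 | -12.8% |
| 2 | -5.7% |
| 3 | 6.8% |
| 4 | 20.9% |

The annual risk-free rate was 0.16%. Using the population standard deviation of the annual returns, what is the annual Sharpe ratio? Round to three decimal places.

μ = (-12.8 − 5.7 + 6.8 + 20.9) / 4 = 9.20 / 4 = 2.3000%
Σ(r − μ)² = (-12.8 − 2.3000)² + (-5.7 − 2.3000)² + (6.8 − 2.3000)² + … = 658.2200
population σ = √(658.2200 / 4) = √164.5550 = 12.8279%
Sharpe = (μ − rf) / σ = (2.3000 − 0.16) / 12.8279 = 2.1400 / 12.8279 = 0.1668

0.167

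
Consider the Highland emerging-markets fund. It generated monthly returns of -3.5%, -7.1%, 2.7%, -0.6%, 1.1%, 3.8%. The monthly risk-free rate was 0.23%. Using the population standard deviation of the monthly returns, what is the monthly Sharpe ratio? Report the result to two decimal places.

μ = (-3.5 − 7.1 + 2.7 − 0.6 + 1.1 + 3.8) / 6 = -0.6000%
Σ(r − μ)² = 83.8000; population σ = √(83.8000/6) = 3.7372%
Sharpe = (μ − rf) / σ = (-0.6000 − 0.23) / 3.7372 = -0.8300 / 3.7372 = -0.2221

-0.22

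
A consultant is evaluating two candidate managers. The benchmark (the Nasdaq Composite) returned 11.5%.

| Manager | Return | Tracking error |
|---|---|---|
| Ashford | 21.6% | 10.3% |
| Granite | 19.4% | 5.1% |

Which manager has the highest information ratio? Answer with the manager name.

Granite

Ashford: IR = (21.6% − 11.5%) / 10.3% = 0.981
Granite: IR = (19.4% − 11.5%) / 5.1% = 1.549
Highest: Granite (1.549).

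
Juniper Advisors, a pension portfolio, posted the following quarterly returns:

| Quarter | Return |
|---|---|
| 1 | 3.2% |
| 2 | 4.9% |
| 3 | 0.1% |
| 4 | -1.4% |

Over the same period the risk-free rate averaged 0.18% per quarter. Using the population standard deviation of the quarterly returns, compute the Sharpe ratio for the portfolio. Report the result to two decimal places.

μ = (3.2 + 4.9 + 0.1 − 1.4) / 4 = 1.7000%
Population std dev = √[24.6600 / 4] = 2.4829%
Sharpe = (μ − rf) / σ = (1.7000 − 0.18) / 2.4829 = 1.5200 / 2.4829 = 0.6122

0.61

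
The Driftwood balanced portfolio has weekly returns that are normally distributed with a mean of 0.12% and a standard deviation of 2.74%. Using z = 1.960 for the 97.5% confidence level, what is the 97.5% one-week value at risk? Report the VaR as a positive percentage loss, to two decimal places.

5.25

VaR (as % loss) = −(μ − z·σ) = −(0.12% − 1.960 × 2.74%) = −(-5.2504%) = 5.2504%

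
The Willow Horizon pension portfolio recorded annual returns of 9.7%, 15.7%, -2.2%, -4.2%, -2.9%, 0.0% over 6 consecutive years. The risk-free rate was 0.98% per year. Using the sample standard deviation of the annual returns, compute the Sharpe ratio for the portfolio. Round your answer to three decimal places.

r̄ = (9.7 + 15.7 − 2.2 − 4.2 − 2.9 + 0) / 6 = 16.10 / 6 = 2.6833%
Σ(r − r̄)² = (9.7 − 2.6833)² + (15.7 − 2.6833)² + … = 328.2683
sample σ = √(328.2683 / 5) = √65.6537 = 8.1027%
Sharpe = (r̄ − rf) / σ = (2.6833 − 0.98) / 8.1027 = 1.7033 / 8.1027 = 0.2102

0.210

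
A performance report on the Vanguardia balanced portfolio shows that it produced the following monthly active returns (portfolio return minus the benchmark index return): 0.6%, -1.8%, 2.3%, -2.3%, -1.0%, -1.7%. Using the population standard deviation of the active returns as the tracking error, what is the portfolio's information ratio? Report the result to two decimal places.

Mean return r̄ = -3.90 / 6 = -0.6500%
Population std dev = √[15.5350 / 6] = 1.6091%
IR = r̄ / tracking error = -0.6500 / 1.6091 = -0.4040

-0.40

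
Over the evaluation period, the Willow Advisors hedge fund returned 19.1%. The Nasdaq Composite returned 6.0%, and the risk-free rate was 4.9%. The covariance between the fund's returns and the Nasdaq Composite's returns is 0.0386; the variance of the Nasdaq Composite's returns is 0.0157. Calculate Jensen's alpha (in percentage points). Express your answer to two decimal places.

11.50

β = Cov / Var = 0.0386 / 0.0157 = 2.4586
E[R] = Rf + β(Rm − Rf) = 4.9% + 2.4586 × (6.0% − 4.9%) = 7.6045%
α = Rp − E[R] = 19.1% − 7.6045% = 11.4955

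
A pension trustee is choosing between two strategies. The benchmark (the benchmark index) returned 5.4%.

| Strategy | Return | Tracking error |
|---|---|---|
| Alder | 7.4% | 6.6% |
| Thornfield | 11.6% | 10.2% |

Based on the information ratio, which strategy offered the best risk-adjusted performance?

Alder: IR = (7.4% − 5.4%) / 6.6% = 0.303
Thornfield: IR = (11.6% − 5.4%) / 10.2% = 0.608
Highest: Thornfield (0.608).

Thornfield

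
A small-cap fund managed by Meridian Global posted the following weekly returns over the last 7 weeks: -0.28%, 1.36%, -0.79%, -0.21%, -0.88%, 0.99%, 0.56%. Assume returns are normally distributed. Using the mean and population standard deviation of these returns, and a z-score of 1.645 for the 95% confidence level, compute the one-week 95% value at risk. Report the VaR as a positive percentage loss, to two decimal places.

Mean return r̄ = 0.750 / 7 = 0.1071%
Σ(r − r̄)² = 4.5839; population σ = √(4.5839/7) = 0.8092%
VaR = −(r̄ − z·σ) = −(0.1071 − 1.645 × 0.8092) = −(-1.2240) = 1.2240%

1.22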